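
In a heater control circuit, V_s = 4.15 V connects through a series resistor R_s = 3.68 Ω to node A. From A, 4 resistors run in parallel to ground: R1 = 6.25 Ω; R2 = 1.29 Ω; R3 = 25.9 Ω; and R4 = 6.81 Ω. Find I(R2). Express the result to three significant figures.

Combine the parallel branches: R_p = (1/6.25 + 1/1.29 + 1/25.9 + 1/6.81)⁻¹ = 0.8923 Ω.
V_A by voltage divider: V_A = 4.15 × 0.8923/(3.68 + 0.8923) = 0.8099 V.
I(R2) = V_A / R2 = 0.8099/1.29 = 0.6278 A.

I ≈ 0.628 A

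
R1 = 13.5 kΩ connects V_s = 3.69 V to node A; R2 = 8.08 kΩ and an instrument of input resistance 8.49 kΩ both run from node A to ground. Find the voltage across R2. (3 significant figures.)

V_out ≈ 0.866 V

R2 ‖ R_L = (8.08 × 8.49)/(8.08 + 8.49) = 4.140 kΩ.
Then V_out = V_s · R2'/(R1 + R2') = 3.69 × 4.140/17.64 = 0.8660 V.
(Unloaded it would be 1.38 V; the load pulls it down.)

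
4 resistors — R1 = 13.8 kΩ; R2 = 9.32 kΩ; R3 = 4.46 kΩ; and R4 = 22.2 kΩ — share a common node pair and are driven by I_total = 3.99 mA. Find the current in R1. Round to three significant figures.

I ≈ 0.644 mA

Total conductance ΣG = 1/13.8 + 1/9.32 + 1/4.46 + 1/22.2 = 0.4490 (units of 1/kΩ).
R1 takes the fraction G_k/ΣG = 0.07246/0.4490 = 0.1614, so I = 3.99 × 0.1614 = 0.6439 mA.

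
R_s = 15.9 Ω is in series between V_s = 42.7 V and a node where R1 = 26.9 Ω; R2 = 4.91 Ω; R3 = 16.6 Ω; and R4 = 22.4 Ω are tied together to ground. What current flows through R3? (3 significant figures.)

Combine the parallel branches: R_p = (1/26.9 + 1/4.91 + 1/16.6 + 1/22.4)⁻¹ = 2.892 Ω.
Node voltage V_A = V_s · R_p/(R_s + R_p) = 42.7 × 0.1539 = 6.572 V.
Branch current I = V_A/R3 = 6.572/16.6 = 0.3959 A.

I ≈ 0.396 A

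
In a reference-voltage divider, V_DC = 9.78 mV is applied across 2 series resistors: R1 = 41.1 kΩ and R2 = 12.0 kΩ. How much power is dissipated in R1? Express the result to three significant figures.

ΣR = 53.10 kΩ → I = 9.78/53.10 = 0.1842 µA.
V(R1) = I·R = 7.570 mV; P = V·I = 7.570 × 0.1842 = 1.394 nW.

P ≈ 1.39 nW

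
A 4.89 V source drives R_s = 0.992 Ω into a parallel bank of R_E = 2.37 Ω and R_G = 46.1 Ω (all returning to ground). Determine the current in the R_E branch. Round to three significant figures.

Equivalent of the parallel group: R_p = 2.254 Ω.
Node voltage V_A = V_in · R_p/(R_s + R_p) = 4.89 × 0.6944 = 3.396 V.
I(R_E) = V_A / R_E = 3.396/2.37 = 1.433 A.
(Equivalently: I_total = 1.506 A, then current-divider fraction G_k/ΣG = 0.9511.)

I ≈ 1.43 A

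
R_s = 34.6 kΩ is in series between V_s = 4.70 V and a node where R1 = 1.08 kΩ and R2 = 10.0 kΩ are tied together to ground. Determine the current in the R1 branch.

I ≈ 0.119 mA

Combine the parallel branches: R_p = (1/1.08 + 1/10.0)⁻¹ = 0.9747 kΩ.
Node voltage V_A = V_s · R_p/(R_s + R_p) = 4.70 × 0.02740 = 0.1288 V.
I(R1) = V_A / R1 = 0.1288/1.08 = 0.1192 mA.
(Equivalently: I_total = 0.1321 mA, then current-divider fraction G_k/ΣG = 0.9025.)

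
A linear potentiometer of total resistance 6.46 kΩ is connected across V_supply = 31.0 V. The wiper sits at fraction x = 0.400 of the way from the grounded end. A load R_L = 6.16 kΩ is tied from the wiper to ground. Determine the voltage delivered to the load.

Lower segment x·R_p = 2.584 kΩ; upper segment (1−x)·R_p = 3.876 kΩ.
Lower segment in parallel with the load: 2.584 ‖ 6.16 = 1.820 kΩ.
Loaded-divider output: V_out = 31.0 × 0.3196 = 9.907 V.

V_out ≈ 9.91 V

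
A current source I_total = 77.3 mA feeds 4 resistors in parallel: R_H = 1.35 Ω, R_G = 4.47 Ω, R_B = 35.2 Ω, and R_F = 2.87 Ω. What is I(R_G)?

Total conductance ΣG = 1/1.35 + 1/4.47 + 1/35.2 + 1/2.87 = 1.341 (units of 1/Ω).
By the current-divider rule, I = I_total · G_k/ΣG = 77.3 × 0.1668 = 12.89 mA.

I ≈ 12.9 mA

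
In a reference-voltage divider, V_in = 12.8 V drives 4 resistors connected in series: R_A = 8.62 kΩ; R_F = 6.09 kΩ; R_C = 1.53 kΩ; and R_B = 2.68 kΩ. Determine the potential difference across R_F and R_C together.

V ≈ 5.16 V

Series total: ΣR = 8.62 + 6.09 + 1.53 + 2.68 = 18.92 kΩ.
R_{R_F..R_C} = 6.09 + 1.53 = 7.620 kΩ.
V = V_in · R/ΣR = 12.8 × 0.4027 = 5.155 V.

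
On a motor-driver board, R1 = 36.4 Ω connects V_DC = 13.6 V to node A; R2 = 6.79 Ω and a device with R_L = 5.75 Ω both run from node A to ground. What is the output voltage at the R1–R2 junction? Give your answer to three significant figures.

V_out ≈ 1.07 V

First combine the lower leg with the load: R2 ‖ R_L = 3.113 Ω.
Then V_out = V_DC · R2'/(R1 + R2') = 13.6 × 3.113/39.51 = 1.072 V.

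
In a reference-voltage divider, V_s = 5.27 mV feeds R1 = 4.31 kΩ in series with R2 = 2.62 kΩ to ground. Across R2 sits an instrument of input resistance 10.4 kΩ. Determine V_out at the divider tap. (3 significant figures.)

V_out ≈ 1.72 mV

The load sits in parallel with R2, giving an effective lower resistance R2' = R2·R_L/(R2+R_L) = 2.093 kΩ.
Then V_out = V_s · R2'/(R1 + R2') = 5.27 × 2.093/6.403 = 1.723 mV.
(Unloaded it would be 1.99 mV; the load pulls it down.)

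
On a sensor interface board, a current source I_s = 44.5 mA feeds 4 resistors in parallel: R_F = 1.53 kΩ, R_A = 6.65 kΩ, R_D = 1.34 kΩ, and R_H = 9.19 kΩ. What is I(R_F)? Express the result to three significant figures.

Total conductance ΣG = 1/1.53 + 1/6.65 + 1/1.34 + 1/9.19 = 1.659 (units of 1/kΩ).
By the current-divider rule, I = I_s · G_k/ΣG = 44.5 × 0.3940 = 17.53 mA.

I ≈ 17.5 mA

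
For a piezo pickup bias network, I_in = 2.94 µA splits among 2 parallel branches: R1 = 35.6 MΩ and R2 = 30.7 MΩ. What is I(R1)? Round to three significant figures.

For two parallel branches, I_k = I_in · (other R)/(sum of R).
So I = 2.94 × 30.7/66.30 = 1.361 µA.

I ≈ 1.36 µA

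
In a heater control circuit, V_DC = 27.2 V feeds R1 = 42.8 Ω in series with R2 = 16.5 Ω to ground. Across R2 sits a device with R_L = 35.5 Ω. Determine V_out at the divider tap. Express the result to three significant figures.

V_out ≈ 5.67 V

The load sits in parallel with R2, giving an effective lower resistance R2' = R2·R_L/(R2+R_L) = 11.26 Ω.
Then V_out = V_DC · R2'/(R1 + R2') = 27.2 × 11.26/54.06 = 5.667 V.
(Unloaded it would be 7.57 V; the load pulls it down.)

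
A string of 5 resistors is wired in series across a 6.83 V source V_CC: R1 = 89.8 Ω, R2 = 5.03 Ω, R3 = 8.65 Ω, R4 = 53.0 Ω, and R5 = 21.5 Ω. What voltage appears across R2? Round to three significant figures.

ΣR = 89.8 + 5.03 + 8.65 + 53.0 + 21.5 = 178.0 Ω.
By the voltage-divider rule, V = 6.83 × 5.030/178.0 = 0.1930 V.

V ≈ 0.193 V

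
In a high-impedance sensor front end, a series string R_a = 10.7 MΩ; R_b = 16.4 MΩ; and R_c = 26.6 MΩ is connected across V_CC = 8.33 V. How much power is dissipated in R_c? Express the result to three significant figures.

P ≈ 0.640 µW

ΣR = 53.70 MΩ → I = 8.33/53.70 = 0.1551 µA.
P(R_c) = I²·R_c = (0.1551)² × 26.6 = 0.6401 µW.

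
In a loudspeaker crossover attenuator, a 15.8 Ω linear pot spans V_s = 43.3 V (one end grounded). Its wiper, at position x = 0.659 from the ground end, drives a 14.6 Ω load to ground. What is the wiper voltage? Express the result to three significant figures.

V_out ≈ 23.0 V

Split the track: R_lower = x·R_p = 10.41 Ω, R_upper = (1−x)·R_p = 5.388 Ω.
R_L loads the lower segment: effective lower R = 6.078 Ω.
Then V_out = V_s · 6.078/(5.388 + 6.078) = 22.95 V.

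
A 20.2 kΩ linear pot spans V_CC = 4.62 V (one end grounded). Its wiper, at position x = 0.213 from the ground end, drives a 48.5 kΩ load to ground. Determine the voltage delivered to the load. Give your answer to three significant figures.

Split the track: R_lower = x·R_p = 4.303 kΩ, R_upper = (1−x)·R_p = 15.90 kΩ.
R_L loads the lower segment: effective lower R = 3.952 kΩ.
V_out = 4.62 × 3.952/(15.90 + 3.952) = 0.9198 V.

V_out ≈ 0.920 V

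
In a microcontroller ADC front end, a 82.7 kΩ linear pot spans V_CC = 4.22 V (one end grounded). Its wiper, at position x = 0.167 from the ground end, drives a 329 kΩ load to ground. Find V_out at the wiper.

The pot divides into 68.89 kΩ above the wiper and 13.81 kΩ below.
R_L loads the lower segment: effective lower R = 13.25 kΩ.
Loaded-divider output: V_out = 4.22 × 0.1614 = 0.6809 V.

V_out ≈ 0.681 V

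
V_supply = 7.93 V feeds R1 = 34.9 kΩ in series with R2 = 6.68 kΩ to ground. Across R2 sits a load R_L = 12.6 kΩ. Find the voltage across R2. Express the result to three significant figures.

V_out ≈ 0.882 V

R2 ‖ R_L = (6.68 × 12.6)/(6.68 + 12.6) = 4.366 kΩ.
Voltage divider with the loaded lower leg: V_out = 7.93 × 4.366/(34.9 + 4.366) = 7.93 × 0.1112 = 0.8817 V.
(Unloaded it would be 1.27 V; the load pulls it down.)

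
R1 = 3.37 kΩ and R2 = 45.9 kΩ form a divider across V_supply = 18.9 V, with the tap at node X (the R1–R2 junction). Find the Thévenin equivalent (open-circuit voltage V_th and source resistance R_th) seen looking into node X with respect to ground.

V_th ≈ 17.6 V, R_th ≈ 3.14 kΩ

With X open, the divider is unloaded: V_th = 18.9 × 45.9/49.27 = 17.61 V.
Looking into X with the source shorted: R_th = R1·R2/(R1+R2) = 3.370 × 45.9/49.27 = 3.139 kΩ.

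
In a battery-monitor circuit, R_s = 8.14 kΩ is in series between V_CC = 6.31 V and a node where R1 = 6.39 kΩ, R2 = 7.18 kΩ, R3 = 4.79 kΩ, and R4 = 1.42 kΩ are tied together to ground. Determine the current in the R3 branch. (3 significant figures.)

I ≈ 0.122 mA

Combine the parallel branches: R_p = (1/6.39 + 1/7.18 + 1/4.79 + 1/1.42)⁻¹ = 0.8273 kΩ.
Node voltage V_A = V_CC · R_p/(R_s + R_p) = 6.31 × 0.09226 = 0.5821 V.
Branch current I = V_A/R3 = 0.5821/4.79 = 0.1215 mA.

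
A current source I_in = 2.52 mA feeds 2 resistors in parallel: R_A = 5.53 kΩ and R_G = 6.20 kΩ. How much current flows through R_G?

With just two branches, the current splits inversely with resistance.
So I = 2.52 × 5.53/11.73 = 1.188 mA.

I ≈ 1.19 mA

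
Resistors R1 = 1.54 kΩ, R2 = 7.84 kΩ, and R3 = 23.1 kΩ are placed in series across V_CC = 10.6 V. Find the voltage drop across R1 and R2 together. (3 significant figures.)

Total series resistance ΣR = 1.54 + 7.84 + 23.1 = 32.48 kΩ.
R_{R1..R2} = 1.54 + 7.84 = 9.380 kΩ.
Voltage divider: V = V_CC · (9.380 / 32.48) = 10.6 × 0.2888 = 3.061 V.

V ≈ 3.06 V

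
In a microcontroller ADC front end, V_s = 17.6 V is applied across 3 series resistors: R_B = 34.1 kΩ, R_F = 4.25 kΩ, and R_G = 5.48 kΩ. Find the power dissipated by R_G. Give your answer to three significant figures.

P ≈ 0.884 mW

Series current I = V_s/ΣR = 17.6/43.83 = 0.4016 mA.
V(R_G) = I·R = 2.201 V; P = V·I = 2.201 × 0.4016 = 0.8836 mW.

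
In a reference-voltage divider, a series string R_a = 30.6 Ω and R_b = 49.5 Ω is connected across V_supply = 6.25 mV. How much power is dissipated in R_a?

P ≈ 0.186 µW

ΣR = 80.10 Ω → I = 6.25/80.10 = 0.07803 mA.
P = I²R = 0.006088 × 30.6 = 0.1863 µW.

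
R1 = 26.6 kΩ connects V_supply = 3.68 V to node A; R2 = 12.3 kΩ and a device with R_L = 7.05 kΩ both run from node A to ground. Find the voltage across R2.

V_out ≈ 0.531 V

R2 ‖ R_L = (12.3 × 7.05)/(12.3 + 7.05) = 4.481 kΩ.
Voltage divider with the loaded lower leg: V_out = 3.68 × 4.481/(26.6 + 4.481) = 3.68 × 0.1442 = 0.5306 V.
(Unloaded it would be 1.16 V; the load pulls it down.)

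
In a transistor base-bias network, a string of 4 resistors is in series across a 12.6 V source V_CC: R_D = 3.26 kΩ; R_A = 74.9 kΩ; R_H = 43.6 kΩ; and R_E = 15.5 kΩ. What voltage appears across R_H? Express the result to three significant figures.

Total series resistance ΣR = 3.26 + 74.9 + 43.6 + 15.5 = 137.3 kΩ.
By the voltage-divider rule, V = 12.6 × 43.60/137.3 = 4.002 V.

V ≈ 4.00 V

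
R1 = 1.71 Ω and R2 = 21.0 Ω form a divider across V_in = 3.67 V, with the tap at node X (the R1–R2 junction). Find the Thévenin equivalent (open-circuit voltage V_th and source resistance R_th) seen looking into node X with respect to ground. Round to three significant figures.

Open-circuit (no load on X): V_th = V_in · R2/(R1 + R2) = 3.67 × 21.0/(1.710 + 21.0) = 3.394 V.
Zeroing V_in shorts the top of R1 to ground, so R_th = R1 ‖ R2 = 1.581 Ω.

V_th ≈ 3.39 V, R_th ≈ 1.58 Ω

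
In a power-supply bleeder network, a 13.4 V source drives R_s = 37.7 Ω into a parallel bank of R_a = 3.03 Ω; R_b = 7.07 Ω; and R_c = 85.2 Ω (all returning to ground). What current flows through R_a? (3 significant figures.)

Combine the parallel branches: R_p = (1/3.03 + 1/7.07 + 1/85.2)⁻¹ = 2.069 Ω.
Node voltage V_A = V_in · R_p/(R_s + R_p) = 13.4 × 0.05204 = 0.6973 V.
I(R_a) = V_A / R_a = 0.6973/3.03 = 0.2301 A.

I ≈ 0.230 A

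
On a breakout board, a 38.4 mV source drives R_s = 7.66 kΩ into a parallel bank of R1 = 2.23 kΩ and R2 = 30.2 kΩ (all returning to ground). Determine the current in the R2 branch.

I ≈ 0.271 µA

Parallel bank: R_p = 1/(1/2.23 + 1/30.2) = 2.077 kΩ.
V_A by voltage divider: V_A = 38.4 × 2.077/(7.66 + 2.077) = 8.190 mV.
Branch current I = V_A/R2 = 8.190/30.2 = 0.2712 µA.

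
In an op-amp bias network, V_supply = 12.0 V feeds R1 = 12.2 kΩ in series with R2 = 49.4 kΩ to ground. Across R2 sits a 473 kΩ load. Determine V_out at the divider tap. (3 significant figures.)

V_out ≈ 9.43 V

The load sits in parallel with R2, giving an effective lower resistance R2' = R2·R_L/(R2+R_L) = 44.73 kΩ.
Now apply the divider: V_out = 12.0 × 0.7857 = 9.428 V.
(Unloaded it would be 9.62 V; the load pulls it down.)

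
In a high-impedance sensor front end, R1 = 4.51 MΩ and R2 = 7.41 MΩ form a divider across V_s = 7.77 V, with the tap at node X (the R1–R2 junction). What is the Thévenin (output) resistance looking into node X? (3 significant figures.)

R_th ≈ 2.80 MΩ

With V_s suppressed (replaced by a short), R_th = R1 ‖ R2 = (4.510 × 7.41)/(4.510 + 7.41) = 2.804 MΩ.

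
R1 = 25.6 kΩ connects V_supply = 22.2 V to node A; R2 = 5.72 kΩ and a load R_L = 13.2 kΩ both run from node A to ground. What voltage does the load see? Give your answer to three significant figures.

First combine the lower leg with the load: R2 ‖ R_L = 3.991 kΩ.
Now apply the divider: V_out = 22.2 × 0.1349 = 2.994 V.
(Unloaded it would be 4.05 V; the load pulls it down.)

V_out ≈ 2.99 V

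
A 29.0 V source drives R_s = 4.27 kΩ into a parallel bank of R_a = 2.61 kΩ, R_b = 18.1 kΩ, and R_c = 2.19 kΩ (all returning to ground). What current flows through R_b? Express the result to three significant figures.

I ≈ 0.332 mA

Equivalent of the parallel group: R_p = 1.117 kΩ.
Node voltage V_A = V_s · R_p/(R_s + R_p) = 29.0 × 0.2074 = 6.014 V.
I(R_b) = V_A / R_b = 6.014/18.1 = 0.3323 mA.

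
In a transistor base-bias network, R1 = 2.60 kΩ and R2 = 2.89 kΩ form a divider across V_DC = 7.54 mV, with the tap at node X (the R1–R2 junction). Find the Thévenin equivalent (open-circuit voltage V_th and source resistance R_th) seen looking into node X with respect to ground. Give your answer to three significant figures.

Open-circuit (no load on X): V_th = V_DC · R2/(R1 + R2) = 7.54 × 2.89/(2.600 + 2.89) = 3.969 mV.
Zeroing V_DC shorts the top of R1 to ground, so R_th = R1 ‖ R2 = 1.369 kΩ.

V_th ≈ 3.97 mV, R_th ≈ 1.37 kΩ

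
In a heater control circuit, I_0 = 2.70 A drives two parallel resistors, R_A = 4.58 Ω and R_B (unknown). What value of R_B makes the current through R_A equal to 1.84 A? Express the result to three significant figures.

Two-branch current divider: I_A = I_0 · R_B/(R_A + R_B).
1.84/2.70 = R_B/(R_A + R_B) → R_B = R_A · (0.6815)/(1 − 0.6815) = 4.58 × 2.140 = 9.799 Ω.

R_B ≈ 9.80 Ω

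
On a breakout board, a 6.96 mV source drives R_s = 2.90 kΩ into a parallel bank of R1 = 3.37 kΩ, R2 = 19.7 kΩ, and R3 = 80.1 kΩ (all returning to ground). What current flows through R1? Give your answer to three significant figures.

I ≈ 1.01 µA

Combine the parallel branches: R_p = (1/3.37 + 1/19.7 + 1/80.1)⁻¹ = 2.778 kΩ.
V_A by voltage divider: V_A = 6.96 × 2.778/(2.90 + 2.778) = 3.405 mV.
I(R1) = V_A / R1 = 3.405/3.37 = 1.010 µA.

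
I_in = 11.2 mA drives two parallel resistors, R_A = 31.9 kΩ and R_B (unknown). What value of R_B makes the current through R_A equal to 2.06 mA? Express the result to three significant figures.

R_B ≈ 7.19 kΩ

In a two-way split, I_A/I_in = R_B/(R_A + R_B).
2.06/11.2 = R_B/(R_A + R_B) → R_B = R_A · (0.1839)/(1 − 0.1839) = 31.9 × 0.2254 = 7.190 kΩ.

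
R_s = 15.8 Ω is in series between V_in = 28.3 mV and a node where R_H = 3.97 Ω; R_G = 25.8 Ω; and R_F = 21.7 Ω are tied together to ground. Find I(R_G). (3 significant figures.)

Equivalent of the parallel group: R_p = 2.970 Ω.
V_A by voltage divider: V_A = 28.3 × 2.970/(15.8 + 2.970) = 4.478 mV.
I(R_G) = V_A / R_G = 4.478/25.8 = 0.1736 mA.

I ≈ 0.174 mA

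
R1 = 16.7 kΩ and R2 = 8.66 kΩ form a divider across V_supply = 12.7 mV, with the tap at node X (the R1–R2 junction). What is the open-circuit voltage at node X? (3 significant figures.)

Open-circuit (no load on X): V_th = V_supply · R2/(R1 + R2) = 12.7 × 8.66/(16.70 + 8.66) = 4.337 mV.

V_th ≈ 4.34 mV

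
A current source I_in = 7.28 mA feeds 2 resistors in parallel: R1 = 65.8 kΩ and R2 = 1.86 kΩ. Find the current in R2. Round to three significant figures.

I ≈ 7.08 mA

Two-branch current divider: I_k = I_in · R_other/(R_1 + R_2).
I(R2) = 7.28 × 65.8/(65.8 + 1.86) = 7.28 × 0.9725 = 7.080 mA.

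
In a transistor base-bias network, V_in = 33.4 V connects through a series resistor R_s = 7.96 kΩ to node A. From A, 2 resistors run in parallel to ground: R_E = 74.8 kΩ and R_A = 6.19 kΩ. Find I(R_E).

Equivalent of the parallel group: R_p = 5.717 kΩ.
V_A by voltage divider: V_A = 33.4 × 5.717/(7.96 + 5.717) = 13.96 V.
I(R_E) = V_A / R_E = 13.96/74.8 = 0.1866 mA.
(Check via current divider: I_total = 2.442 mA; share G_k/ΣG = 0.07643 → same result.)

I ≈ 0.187 mA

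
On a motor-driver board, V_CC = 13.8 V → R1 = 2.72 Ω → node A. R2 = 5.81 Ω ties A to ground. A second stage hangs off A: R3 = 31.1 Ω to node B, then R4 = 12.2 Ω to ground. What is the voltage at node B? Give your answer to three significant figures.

The second stage (R3 + R4 = 43.30 Ω) loads node A in parallel with R2.
Effective lower resistance at A: R2 ‖ 43.30 = 5.123 Ω.
First divider: V_A = V_CC · 5.123/(2.72 + 5.123) = 9.014 V.
V_B = V_A × 0.2818 = 2.540 V.

V_B ≈ 2.54 V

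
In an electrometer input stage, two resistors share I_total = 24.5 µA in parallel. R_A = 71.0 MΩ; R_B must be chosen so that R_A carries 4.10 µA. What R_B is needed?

In a two-way split, I_A/I_total = R_B/(R_A + R_B).
4.10/24.5 = R_B/(R_A + R_B) → R_B = R_A · (0.1673)/(1 − 0.1673) = 71.0 × 0.2010 = 14.27 MΩ.

R_B ≈ 14.3 MΩ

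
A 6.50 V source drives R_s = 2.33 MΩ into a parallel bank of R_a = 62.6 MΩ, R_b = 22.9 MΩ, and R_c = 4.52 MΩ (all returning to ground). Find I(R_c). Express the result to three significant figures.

Combine the parallel branches: R_p = (1/62.6 + 1/22.9 + 1/4.52)⁻¹ = 3.560 MΩ.
V_A by voltage divider: V_A = 6.50 × 3.560/(2.33 + 3.560) = 3.929 V.
I(R_c) = V_A / R_c = 3.929/4.52 = 0.8692 µA.
(Check via current divider: I_total = 1.104 µA; share G_k/ΣG = 0.7877 → same result.)

I ≈ 0.869 µA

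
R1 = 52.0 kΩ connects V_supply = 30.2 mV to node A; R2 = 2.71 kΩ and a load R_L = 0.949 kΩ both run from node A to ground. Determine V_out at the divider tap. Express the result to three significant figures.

The load sits in parallel with R2, giving an effective lower resistance R2' = R2·R_L/(R2+R_L) = 0.7029 kΩ.
Then V_out = V_supply · R2'/(R1 + R2') = 30.2 × 0.7029/52.70 = 0.4028 mV.
(Unloaded it would be 1.50 mV; the load pulls it down.)

V_out ≈ 0.403 mV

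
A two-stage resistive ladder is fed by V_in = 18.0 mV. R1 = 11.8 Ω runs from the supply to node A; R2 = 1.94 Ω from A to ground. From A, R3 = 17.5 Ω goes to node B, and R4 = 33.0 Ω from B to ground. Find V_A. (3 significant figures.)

V_A ≈ 2.46 mV

The second stage (R3 + R4 = 50.50 Ω) loads node A in parallel with R2.
Effective lower resistance at A: R2 ‖ 50.50 = 1.868 Ω.
V_A = 18.0 × 1.868/(11.8 + 1.868) = 2.460 mV.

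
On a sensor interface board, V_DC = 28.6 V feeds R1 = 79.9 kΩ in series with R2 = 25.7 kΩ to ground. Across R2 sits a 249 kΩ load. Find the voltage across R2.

The load sits in parallel with R2, giving an effective lower resistance R2' = R2·R_L/(R2+R_L) = 23.30 kΩ.
Now apply the divider: V_out = 28.6 × 0.2257 = 6.456 V.

V_out ≈ 6.46 V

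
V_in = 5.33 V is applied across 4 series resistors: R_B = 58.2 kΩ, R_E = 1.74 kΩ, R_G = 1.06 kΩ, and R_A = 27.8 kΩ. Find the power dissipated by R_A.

P ≈ 0.100 mW

Series current I = V_in/ΣR = 5.33/88.80 = 0.06002 mA.
V(R_A) = I·R = 1.669 V; P = V·I = 1.669 × 0.06002 = 0.1002 mW.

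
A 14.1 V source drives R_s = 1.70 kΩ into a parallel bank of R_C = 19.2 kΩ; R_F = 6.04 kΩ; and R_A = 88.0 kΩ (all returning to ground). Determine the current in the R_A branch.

I ≈ 0.115 mA

Combine the parallel branches: R_p = (1/19.2 + 1/6.04 + 1/88.0)⁻¹ = 4.367 kΩ.
Node voltage V_A = V_in · R_p/(R_s + R_p) = 14.1 × 0.7198 = 10.15 V.
I(R_A) = V_A / R_A = 10.15/88.0 = 0.1153 mA.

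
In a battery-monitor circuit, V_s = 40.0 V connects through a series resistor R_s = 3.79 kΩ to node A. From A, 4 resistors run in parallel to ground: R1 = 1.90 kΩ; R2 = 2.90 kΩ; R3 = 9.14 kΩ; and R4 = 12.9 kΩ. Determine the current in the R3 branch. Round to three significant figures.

I ≈ 0.874 mA

Combine the parallel branches: R_p = (1/1.90 + 1/2.90 + 1/9.14 + 1/12.9)⁻¹ = 0.9451 kΩ.
V_A = 40.0 × 0.9451/4.735 = 7.984 V.
Branch current I = V_A/R3 = 7.984/9.14 = 0.8735 mA.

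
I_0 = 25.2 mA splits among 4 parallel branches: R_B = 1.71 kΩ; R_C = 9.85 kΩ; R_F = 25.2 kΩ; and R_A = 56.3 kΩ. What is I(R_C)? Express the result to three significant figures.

ΣG = 1/1.71 + 1/9.85 + 1/25.2 + 1/56.3 = 0.7438.
Current divider: I(R_C) = I_0 · G_k/ΣG = 25.2 × (0.1015/0.7438) = 25.2 × 0.1365 = 3.440 mA.

I ≈ 3.44 mA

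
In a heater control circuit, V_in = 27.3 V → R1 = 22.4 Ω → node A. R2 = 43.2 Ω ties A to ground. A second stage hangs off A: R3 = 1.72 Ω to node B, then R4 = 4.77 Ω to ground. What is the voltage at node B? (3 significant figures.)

Looking into the second stage from A: R3 + R4 = 6.490 Ω appears in parallel with R2.
Effective lower resistance at A: R2 ‖ 6.490 = 5.642 Ω.
First divider: V_A = V_in · 5.642/(22.4 + 5.642) = 5.493 V.
Then the unloaded second divider: V_B = V_A × R4/(R3+R4) = 5.493 × 0.7350 = 4.037 V.

V_B ≈ 4.04 V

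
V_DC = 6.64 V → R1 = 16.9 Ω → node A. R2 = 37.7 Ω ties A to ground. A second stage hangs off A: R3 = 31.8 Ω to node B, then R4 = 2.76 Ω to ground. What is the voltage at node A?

V_A ≈ 3.43 V

Node A sees R2 in parallel with the series input of stage 2, R3 + R4 = 34.56 Ω.
R2 ‖ (R3+R4) = 18.03 Ω.
V_A = 6.64 × 18.03/(16.9 + 18.03) = 3.427 V.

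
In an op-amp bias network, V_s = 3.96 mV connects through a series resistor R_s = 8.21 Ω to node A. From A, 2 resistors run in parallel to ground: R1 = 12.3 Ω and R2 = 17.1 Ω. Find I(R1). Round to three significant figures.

I ≈ 0.150 mA

Equivalent of the parallel group: R_p = 7.154 Ω.
V_A = 3.96 × 7.154/15.36 = 1.844 mV.
Branch current I = V_A/R1 = 1.844/12.3 = 0.1499 mA.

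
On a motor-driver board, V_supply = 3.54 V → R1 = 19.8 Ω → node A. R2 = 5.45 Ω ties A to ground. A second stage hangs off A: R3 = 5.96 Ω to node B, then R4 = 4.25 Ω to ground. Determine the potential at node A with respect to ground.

The second stage (R3 + R4 = 10.21 Ω) loads node A in parallel with R2.
R2 ‖ (R3+R4) = 3.553 Ω.
So V_A = 3.54 × 0.1522 = 0.5386 V.

V_A ≈ 0.539 V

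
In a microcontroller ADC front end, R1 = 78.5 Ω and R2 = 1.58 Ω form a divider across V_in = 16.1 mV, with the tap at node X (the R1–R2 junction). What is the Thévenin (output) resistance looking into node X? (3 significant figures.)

R_th ≈ 1.55 Ω

Zeroing V_in shorts the top of R1 to ground, so R_th = R1 ‖ R2 = 1.549 Ω.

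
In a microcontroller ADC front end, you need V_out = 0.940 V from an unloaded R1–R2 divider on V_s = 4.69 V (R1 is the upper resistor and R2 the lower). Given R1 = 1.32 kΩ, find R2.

Required fraction k = V_out/V_s = 0.2004.
So R2 = R1 · V_out/(V_s − V_out) = 1.32 × 0.940/(4.69 − 0.940) = 1.32 × 0.2507 = 0.3309 kΩ.

R2 ≈ 0.331 kΩ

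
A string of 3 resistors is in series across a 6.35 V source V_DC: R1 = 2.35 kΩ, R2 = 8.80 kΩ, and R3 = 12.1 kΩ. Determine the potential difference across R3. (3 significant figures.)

Series total: ΣR = 2.35 + 8.80 + 12.1 = 23.25 kΩ.
By the voltage-divider rule, V = 6.35 × 12.10/23.25 = 3.305 V.

V ≈ 3.30 V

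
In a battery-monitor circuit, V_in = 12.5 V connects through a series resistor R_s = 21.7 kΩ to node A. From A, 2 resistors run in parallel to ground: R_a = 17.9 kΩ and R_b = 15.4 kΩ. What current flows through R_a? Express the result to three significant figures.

Parallel bank: R_p = 1/(1/17.9 + 1/15.4) = 8.278 kΩ.
V_A by voltage divider: V_A = 12.5 × 8.278/(21.7 + 8.278) = 3.452 V.
Branch current I = V_A/R_a = 3.452/17.9 = 0.1928 mA.

I ≈ 0.193 mA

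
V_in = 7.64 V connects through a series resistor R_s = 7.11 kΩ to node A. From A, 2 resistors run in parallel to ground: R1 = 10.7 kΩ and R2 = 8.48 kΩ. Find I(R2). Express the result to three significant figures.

I ≈ 0.360 mA

Equivalent of the parallel group: R_p = 4.731 kΩ.
V_A by voltage divider: V_A = 7.64 × 4.731/(7.11 + 4.731) = 3.052 V.
Branch current I = V_A/R2 = 3.052/8.48 = 0.3600 mA.
(Check via current divider: I_total = 0.6452 mA; share G_k/ΣG = 0.5579 → same result.)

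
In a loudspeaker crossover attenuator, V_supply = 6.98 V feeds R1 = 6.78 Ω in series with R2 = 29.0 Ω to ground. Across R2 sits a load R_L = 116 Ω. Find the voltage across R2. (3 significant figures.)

V_out ≈ 5.40 V

First combine the lower leg with the load: R2 ‖ R_L = 23.20 Ω.
Then V_out = V_supply · R2'/(R1 + R2') = 6.98 × 23.20/29.98 = 5.401 V.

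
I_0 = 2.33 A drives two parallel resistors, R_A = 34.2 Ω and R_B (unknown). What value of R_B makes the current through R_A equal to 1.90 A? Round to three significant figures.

Two-branch current divider: I_A = I_0 · R_B/(R_A + R_B).
1.90/2.33 = R_B/(R_A + R_B) → R_B = R_A · (0.8155)/(1 − 0.8155) = 34.2 × 4.419 = 151.1 Ω.

R_B ≈ 151 Ω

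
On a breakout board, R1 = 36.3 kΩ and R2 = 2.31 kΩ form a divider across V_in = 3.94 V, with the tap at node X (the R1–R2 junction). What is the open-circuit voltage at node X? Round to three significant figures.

V_th ≈ 0.236 V

With X open, the divider is unloaded: V_th = 3.94 × 2.31/38.61 = 0.2357 V.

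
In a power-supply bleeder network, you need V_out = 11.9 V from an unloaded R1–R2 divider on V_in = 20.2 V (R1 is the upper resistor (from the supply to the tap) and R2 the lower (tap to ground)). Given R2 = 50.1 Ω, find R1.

R1 ≈ 34.9 Ω

The divider ratio is R2/(R1+R2) = 11.9/20.2 = 0.5891.
R1 = R2·(1/k − 1) = 50.1 × 0.6975 = 34.94 Ω.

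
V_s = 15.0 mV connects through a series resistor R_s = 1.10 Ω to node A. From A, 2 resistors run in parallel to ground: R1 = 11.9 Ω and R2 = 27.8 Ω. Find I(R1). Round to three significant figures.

I ≈ 1.11 mA

Equivalent of the parallel group: R_p = 8.333 Ω.
V_A by voltage divider: V_A = 15.0 × 8.333/(1.10 + 8.333) = 13.25 mV.
Branch current I = V_A/R1 = 13.25/11.9 = 1.114 mA.
(Equivalently: I_total = 1.590 mA, then current-divider fraction G_k/ΣG = 0.7003.)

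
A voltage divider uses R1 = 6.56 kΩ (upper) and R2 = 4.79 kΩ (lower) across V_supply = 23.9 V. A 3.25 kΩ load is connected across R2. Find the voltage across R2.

V_out ≈ 5.45 V

The load sits in parallel with R2, giving an effective lower resistance R2' = R2·R_L/(R2+R_L) = 1.936 kΩ.
Voltage divider with the loaded lower leg: V_out = 23.9 × 1.936/(6.56 + 1.936) = 23.9 × 0.2279 = 5.447 V.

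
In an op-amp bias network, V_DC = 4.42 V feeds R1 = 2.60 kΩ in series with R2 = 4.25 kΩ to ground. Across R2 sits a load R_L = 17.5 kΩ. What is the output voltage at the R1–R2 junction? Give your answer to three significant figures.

R2 ‖ R_L = (4.25 × 17.5)/(4.25 + 17.5) = 3.420 kΩ.
Now apply the divider: V_out = 4.42 × 0.5681 = 2.511 V.

V_out ≈ 2.51 V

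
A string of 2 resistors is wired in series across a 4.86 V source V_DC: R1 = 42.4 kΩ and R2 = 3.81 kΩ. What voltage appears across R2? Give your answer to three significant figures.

ΣR = 42.4 + 3.81 = 46.21 kΩ.
V = V_DC · R/ΣR = 4.86 × 0.08245 = 0.4007 V.

V ≈ 0.401 V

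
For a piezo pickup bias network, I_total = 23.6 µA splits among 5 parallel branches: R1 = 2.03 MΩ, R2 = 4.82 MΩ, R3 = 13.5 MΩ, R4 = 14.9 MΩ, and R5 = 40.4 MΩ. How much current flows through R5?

I ≈ 0.675 µA

Total conductance ΣG = 1/2.03 + 1/4.82 + 1/13.5 + 1/14.9 + 1/40.4 = 0.8660 (units of 1/MΩ).
By the current-divider rule, I = I_total · G_k/ΣG = 23.6 × 0.02858 = 0.6745 µA.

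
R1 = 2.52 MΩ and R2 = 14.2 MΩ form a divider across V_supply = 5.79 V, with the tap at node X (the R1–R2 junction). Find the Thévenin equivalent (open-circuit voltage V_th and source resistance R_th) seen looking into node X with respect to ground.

Open-circuit (no load on X): V_th = V_supply · R2/(R1 + R2) = 5.79 × 14.2/(2.520 + 14.2) = 4.917 V.
Looking into X with the source shorted: R_th = R1·R2/(R1+R2) = 2.520 × 14.2/16.72 = 2.140 MΩ.

V_th ≈ 4.92 V, R_th ≈ 2.14 MΩ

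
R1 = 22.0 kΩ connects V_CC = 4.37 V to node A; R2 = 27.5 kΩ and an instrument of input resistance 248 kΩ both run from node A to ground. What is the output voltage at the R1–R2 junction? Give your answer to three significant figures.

R2 ‖ R_L = (27.5 × 248)/(27.5 + 248) = 24.75 kΩ.
Now apply the divider: V_out = 4.37 × 0.5295 = 2.314 V.
(Unloaded it would be 2.43 V; the load pulls it down.)

V_out ≈ 2.31 V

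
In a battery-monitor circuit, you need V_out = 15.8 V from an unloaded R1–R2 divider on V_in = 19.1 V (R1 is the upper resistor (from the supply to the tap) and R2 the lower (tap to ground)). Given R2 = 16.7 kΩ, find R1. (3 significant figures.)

V_out/V_in = R2/(R1+R2) = 0.8272.
So R1 = R2 · (V_in/V_out − 1) = 16.7 × (19.1/15.8 − 1) = 16.7 × 0.2089 = 3.488 kΩ.

R1 ≈ 3.49 kΩ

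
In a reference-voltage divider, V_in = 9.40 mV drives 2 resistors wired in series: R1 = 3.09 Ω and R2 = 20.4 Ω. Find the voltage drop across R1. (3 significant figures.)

V ≈ 1.24 mV

ΣR = 3.09 + 20.4 = 23.49 Ω.
V = V_in · R/ΣR = 9.40 × 0.1315 = 1.237 mV.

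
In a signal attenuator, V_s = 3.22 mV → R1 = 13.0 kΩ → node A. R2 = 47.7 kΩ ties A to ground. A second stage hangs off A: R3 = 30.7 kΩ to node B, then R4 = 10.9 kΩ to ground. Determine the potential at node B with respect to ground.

V_B ≈ 0.532 mV

The second stage (R3 + R4 = 41.60 kΩ) loads node A in parallel with R2.
R2 ‖ (R3+R4) = 22.22 kΩ.
V_A = 3.22 × 22.22/(13.0 + 22.22) = 2.031 mV.
V_B = V_A × 0.2620 = 0.5323 mV.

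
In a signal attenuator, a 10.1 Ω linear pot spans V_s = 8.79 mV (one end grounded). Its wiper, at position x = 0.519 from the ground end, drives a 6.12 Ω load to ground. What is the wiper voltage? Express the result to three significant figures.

V_out ≈ 3.23 mV

The pot divides into 4.858 Ω above the wiper and 5.242 Ω below.
R_L loads the lower segment: effective lower R = 2.824 Ω.
Then V_out = V_s · 2.824/(4.858 + 2.824) = 3.231 mV.
(Unloaded: V_out = x·V_s = 4.56 mV.)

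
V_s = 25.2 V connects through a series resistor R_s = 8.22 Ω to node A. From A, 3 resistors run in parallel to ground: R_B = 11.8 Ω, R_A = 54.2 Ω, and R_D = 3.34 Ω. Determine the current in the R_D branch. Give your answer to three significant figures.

I ≈ 1.75 A

Parallel bank: R_p = 1/(1/11.8 + 1/54.2 + 1/3.34) = 2.484 Ω.
Node voltage V_A = V_s · R_p/(R_s + R_p) = 25.2 × 0.2321 = 5.848 V.
Branch current I = V_A/R_D = 5.848/3.34 = 1.751 A.
(Equivalently: I_total = 2.354 A, then current-divider fraction G_k/ΣG = 0.7437.)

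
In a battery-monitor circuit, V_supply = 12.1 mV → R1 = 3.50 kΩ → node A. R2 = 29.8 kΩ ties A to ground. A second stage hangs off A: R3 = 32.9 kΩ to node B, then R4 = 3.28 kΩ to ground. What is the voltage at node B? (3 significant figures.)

V_B ≈ 0.903 mV

Looking into the second stage from A: R3 + R4 = 36.18 kΩ appears in parallel with R2.
Effective lower resistance at A: R2 ‖ 36.18 = 16.34 kΩ.
V_A = 12.1 × 16.34/(3.50 + 16.34) = 9.966 mV.
Stage 2 is unloaded, so V_B = V_A · R4/(R3+R4) = 9.966 × 3.28/36.18 = 0.9035 mV.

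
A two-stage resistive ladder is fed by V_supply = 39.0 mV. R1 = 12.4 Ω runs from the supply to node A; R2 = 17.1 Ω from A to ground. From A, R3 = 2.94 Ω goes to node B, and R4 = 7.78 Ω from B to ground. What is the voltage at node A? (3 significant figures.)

V_A ≈ 13.5 mV

Node A sees R2 in parallel with the series input of stage 2, R3 + R4 = 10.72 Ω.
Effective lower resistance at A: R2 ‖ 10.72 = 6.589 Ω.
So V_A = 39.0 × 0.3470 = 13.53 mV.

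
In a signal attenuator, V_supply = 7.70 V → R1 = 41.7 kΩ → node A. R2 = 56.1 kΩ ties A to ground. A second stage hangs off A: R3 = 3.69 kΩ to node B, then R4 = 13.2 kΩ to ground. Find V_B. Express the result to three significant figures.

V_B ≈ 1.43 V

Node A sees R2 in parallel with the series input of stage 2, R3 + R4 = 16.89 kΩ.
R2 ‖ (R3+R4) = 12.98 kΩ.
First divider: V_A = V_supply · 12.98/(41.7 + 12.98) = 1.828 V.
V_B = V_A × 0.7815 = 1.429 V.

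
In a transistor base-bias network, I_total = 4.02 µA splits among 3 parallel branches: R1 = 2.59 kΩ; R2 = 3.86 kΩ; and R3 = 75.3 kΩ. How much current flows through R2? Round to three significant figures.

I ≈ 1.58 µA

Total conductance ΣG = 1/2.59 + 1/3.86 + 1/75.3 = 0.6584 (units of 1/kΩ).
By the current-divider rule, I = I_total · G_k/ΣG = 4.02 × 0.3935 = 1.582 µA.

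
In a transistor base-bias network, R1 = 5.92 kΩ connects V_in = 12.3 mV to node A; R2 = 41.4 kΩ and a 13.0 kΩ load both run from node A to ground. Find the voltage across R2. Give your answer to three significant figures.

V_out ≈ 7.70 mV

R2 ‖ R_L = (41.4 × 13.0)/(41.4 + 13.0) = 9.893 kΩ.
Now apply the divider: V_out = 12.3 × 0.6256 = 7.695 mV.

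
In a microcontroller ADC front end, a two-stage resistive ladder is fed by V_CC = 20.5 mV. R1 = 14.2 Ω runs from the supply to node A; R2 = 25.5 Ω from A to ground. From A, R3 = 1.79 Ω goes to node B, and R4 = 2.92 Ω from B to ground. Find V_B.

Node A sees R2 in parallel with the series input of stage 2, R3 + R4 = 4.710 Ω.
R2 ‖ (R3+R4) = 3.976 Ω.
First divider: V_A = V_CC · 3.976/(14.2 + 3.976) = 4.484 mV.
Stage 2 is unloaded, so V_B = V_A · R4/(R3+R4) = 4.484 × 2.92/4.710 = 2.780 mV.

V_B ≈ 2.78 mV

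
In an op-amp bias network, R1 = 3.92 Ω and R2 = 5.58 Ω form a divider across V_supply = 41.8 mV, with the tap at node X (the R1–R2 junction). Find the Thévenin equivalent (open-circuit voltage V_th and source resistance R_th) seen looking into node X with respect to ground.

Open-circuit (no load on X): V_th = V_supply · R2/(R1 + R2) = 41.8 × 5.58/(3.920 + 5.58) = 24.55 mV.
Looking into X with the source shorted: R_th = R1·R2/(R1+R2) = 3.920 × 5.58/9.500 = 2.302 Ω.

V_th ≈ 24.6 mV, R_th ≈ 2.30 Ω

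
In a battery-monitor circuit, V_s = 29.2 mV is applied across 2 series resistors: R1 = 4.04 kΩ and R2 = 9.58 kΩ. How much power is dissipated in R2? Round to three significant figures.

ΣR = 13.62 kΩ → I = 29.2/13.62 = 2.144 µA.
V(R2) = I·R = 20.54 mV; P = V·I = 20.54 × 2.144 = 44.03 nW.

P ≈ 44.0 nW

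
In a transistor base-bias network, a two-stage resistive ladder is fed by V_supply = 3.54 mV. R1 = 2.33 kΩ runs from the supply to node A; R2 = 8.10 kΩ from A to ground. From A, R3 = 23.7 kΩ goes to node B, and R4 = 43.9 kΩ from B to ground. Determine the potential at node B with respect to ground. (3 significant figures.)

The second stage (R3 + R4 = 67.60 kΩ) loads node A in parallel with R2.
Effective lower resistance at A: R2 ‖ 67.60 = 7.233 kΩ.
First divider: V_A = V_supply · 7.233/(2.33 + 7.233) = 2.678 mV.
V_B = V_A × 0.6494 = 1.739 mV.

V_B ≈ 1.74 mV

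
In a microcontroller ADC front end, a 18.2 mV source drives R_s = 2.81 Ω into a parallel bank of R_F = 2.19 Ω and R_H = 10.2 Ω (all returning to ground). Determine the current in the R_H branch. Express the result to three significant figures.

Equivalent of the parallel group: R_p = 1.803 Ω.
V_A by voltage divider: V_A = 18.2 × 1.803/(2.81 + 1.803) = 7.113 mV.
Branch current I = V_A/R_H = 7.113/10.2 = 0.6974 mA.

I ≈ 0.697 mA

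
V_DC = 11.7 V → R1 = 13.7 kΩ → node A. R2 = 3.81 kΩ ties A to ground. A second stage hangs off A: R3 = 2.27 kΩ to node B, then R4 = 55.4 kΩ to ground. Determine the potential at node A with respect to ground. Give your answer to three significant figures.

The second stage (R3 + R4 = 57.67 kΩ) loads node A in parallel with R2.
Effective lower resistance at A: R2 ‖ 57.67 = 3.574 kΩ.
V_A = 11.7 × 3.574/(13.7 + 3.574) = 2.421 V.

V_A ≈ 2.42 V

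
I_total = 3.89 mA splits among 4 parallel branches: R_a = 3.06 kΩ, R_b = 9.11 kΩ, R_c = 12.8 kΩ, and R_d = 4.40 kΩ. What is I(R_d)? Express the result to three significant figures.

Total conductance ΣG = 1/3.06 + 1/9.11 + 1/12.8 + 1/4.40 = 0.7420 (units of 1/kΩ).
By the current-divider rule, I = I_total · G_k/ΣG = 3.89 × 0.3063 = 1.192 mA.

I ≈ 1.19 mA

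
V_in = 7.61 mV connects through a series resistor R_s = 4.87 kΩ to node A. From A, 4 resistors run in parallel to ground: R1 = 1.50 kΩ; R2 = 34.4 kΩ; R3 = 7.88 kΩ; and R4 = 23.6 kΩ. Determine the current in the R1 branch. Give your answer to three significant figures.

Parallel bank: R_p = 1/(1/1.50 + 1/34.4 + 1/7.88 + 1/23.6) = 1.156 kΩ.
V_A = 7.61 × 1.156/6.026 = 1.460 mV.
Branch current I = V_A/R1 = 1.460/1.50 = 0.9733 µA.

I ≈ 0.973 µA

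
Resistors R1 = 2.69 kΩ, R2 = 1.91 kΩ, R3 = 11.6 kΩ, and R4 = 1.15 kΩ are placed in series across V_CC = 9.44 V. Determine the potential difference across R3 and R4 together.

V ≈ 6.94 V

Total series resistance ΣR = 2.69 + 1.91 + 11.6 + 1.15 = 17.35 kΩ.
R_{R3..R4} = 11.6 + 1.15 = 12.75 kΩ.
By the voltage-divider rule, V = 9.44 × 12.75/17.35 = 6.937 V.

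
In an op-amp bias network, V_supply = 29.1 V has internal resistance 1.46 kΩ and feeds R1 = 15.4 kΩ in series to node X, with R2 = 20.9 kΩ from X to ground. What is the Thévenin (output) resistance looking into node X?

R_th ≈ 9.33 kΩ

R1' = 1.46 + 15.4 = 16.86 kΩ (source resistance + R1).
With V_supply suppressed (replaced by a short), R_th = R1' ‖ R2 = (16.86 × 20.9)/(16.86 + 20.9) = 9.332 kΩ.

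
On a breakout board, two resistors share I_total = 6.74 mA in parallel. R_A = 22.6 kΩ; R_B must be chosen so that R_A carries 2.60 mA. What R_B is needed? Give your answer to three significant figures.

In a two-way split, I_A/I_total = R_B/(R_A + R_B).
With f = 0.3858, R_B = R_A · f/(1−f) = 22.6 × 0.6280 = 14.19 kΩ.

R_B ≈ 14.2 kΩ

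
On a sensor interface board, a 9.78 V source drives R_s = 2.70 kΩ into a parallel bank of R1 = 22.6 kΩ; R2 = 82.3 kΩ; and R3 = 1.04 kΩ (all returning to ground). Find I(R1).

I ≈ 0.115 mA

Parallel bank: R_p = 1/(1/22.6 + 1/82.3 + 1/1.04) = 0.9824 kΩ.
Node voltage V_A = V_s · R_p/(R_s + R_p) = 9.78 × 0.2668 = 2.609 V.
I(R1) = V_A / R1 = 2.609/22.6 = 0.1154 mA.
(Equivalently: I_total = 2.656 mA, then current-divider fraction G_k/ΣG = 0.04347.)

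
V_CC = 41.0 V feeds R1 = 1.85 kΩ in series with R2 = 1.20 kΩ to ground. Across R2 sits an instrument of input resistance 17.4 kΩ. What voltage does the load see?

V_out ≈ 15.5 V

R2 ‖ R_L = (1.20 × 17.4)/(1.20 + 17.4) = 1.123 kΩ.
Then V_out = V_CC · R2'/(R1 + R2') = 41.0 × 1.123/2.973 = 15.48 V.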